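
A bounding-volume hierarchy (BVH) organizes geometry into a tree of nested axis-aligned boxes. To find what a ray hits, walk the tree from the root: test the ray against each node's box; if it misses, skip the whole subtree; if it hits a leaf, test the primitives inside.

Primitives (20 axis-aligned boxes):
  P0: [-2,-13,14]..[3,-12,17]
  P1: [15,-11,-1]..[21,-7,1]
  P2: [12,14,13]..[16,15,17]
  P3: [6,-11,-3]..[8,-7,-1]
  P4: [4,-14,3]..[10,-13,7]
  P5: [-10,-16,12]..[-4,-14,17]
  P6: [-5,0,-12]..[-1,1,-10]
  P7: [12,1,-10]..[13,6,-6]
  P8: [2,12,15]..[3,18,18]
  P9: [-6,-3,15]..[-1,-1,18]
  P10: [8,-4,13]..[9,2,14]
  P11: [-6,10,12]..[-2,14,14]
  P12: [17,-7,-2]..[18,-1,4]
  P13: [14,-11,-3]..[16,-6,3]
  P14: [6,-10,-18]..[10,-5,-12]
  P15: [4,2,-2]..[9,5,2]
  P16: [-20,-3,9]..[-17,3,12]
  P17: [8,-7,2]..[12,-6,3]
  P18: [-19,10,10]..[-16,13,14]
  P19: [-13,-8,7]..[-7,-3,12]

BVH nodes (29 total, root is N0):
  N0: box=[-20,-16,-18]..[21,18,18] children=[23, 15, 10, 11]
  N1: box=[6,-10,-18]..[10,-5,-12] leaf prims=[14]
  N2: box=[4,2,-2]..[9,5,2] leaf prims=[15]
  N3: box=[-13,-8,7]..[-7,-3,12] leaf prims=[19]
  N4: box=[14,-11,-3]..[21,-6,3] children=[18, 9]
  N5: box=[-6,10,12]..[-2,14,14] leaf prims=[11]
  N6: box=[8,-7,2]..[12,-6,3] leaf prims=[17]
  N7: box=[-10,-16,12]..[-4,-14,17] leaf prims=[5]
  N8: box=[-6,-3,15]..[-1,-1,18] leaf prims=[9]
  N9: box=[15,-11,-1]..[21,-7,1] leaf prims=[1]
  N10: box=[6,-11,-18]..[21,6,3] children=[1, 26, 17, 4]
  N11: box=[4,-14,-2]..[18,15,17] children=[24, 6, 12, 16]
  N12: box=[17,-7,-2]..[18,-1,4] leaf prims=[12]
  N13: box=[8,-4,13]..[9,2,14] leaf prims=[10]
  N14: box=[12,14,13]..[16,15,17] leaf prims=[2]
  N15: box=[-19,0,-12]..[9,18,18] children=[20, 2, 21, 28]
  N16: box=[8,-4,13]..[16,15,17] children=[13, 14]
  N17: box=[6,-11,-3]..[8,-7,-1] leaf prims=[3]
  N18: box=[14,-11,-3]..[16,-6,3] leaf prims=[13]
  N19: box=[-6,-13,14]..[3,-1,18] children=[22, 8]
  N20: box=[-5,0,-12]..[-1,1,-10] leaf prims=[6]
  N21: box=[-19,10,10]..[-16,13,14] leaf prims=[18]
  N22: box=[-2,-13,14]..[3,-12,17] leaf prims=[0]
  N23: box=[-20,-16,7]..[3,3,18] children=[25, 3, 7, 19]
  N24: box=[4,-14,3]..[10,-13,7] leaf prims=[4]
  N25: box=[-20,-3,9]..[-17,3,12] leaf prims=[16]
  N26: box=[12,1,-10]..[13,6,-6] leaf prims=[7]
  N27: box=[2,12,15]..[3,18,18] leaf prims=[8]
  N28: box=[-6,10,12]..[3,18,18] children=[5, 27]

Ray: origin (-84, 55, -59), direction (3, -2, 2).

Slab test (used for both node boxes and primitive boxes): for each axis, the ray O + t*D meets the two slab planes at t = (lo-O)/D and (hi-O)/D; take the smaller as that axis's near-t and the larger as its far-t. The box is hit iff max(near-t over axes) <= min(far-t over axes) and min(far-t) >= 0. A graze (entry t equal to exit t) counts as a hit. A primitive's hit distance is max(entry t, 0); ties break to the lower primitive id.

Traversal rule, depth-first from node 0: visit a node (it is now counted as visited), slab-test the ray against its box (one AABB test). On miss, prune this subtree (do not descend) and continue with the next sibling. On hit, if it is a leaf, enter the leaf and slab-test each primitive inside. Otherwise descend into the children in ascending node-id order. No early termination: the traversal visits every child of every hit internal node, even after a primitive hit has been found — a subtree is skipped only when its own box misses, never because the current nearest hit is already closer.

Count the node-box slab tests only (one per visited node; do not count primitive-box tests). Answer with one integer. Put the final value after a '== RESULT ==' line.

Traverse from the root:
N0 x:[64/3,35] y:[37/2,71/2] z:[41/2,77/2] -> hit [64/3,35], descend [10, 11, 15, 23]
  N10 x:[30,35] y:[49/2,33] z:[41/2,31] -> hit [30,31], descend [1, 4, 17, 26]
    N1 x:[30,94/3] y:[30,65/2] z:[41/2,47/2] -> miss, prune
    N4 x:[98/3,35] y:[61/2,33] z:[28,31] -> miss, prune
    N17 x:[30,92/3] y:[31,33] z:[28,29] -> miss, prune
    N26 x:[32,97/3] y:[49/2,27] z:[49/2,53/2] -> miss, prune
  N11 x:[88/3,34] y:[20,69/2] z:[57/2,38] -> hit [88/3,34], descend [6, 12, 16, 24]
    N6 x:[92/3,32] y:[61/2,31] z:[61/2,31] -> hit [92/3,31] leaf, test {P17@t=92/3}
    N12 x:[101/3,34] y:[28,31] z:[57/2,63/2] -> miss, prune
    N16 x:[92/3,100/3] y:[20,59/2] z:[36,38] -> miss, prune
    N24 x:[88/3,94/3] y:[34,69/2] z:[31,33] -> miss, prune
  N15 x:[65/3,31] y:[37/2,55/2] z:[47/2,77/2] -> hit [47/2,55/2], descend [2, 20, 21, 28]
    N2 x:[88/3,31] y:[25,53/2] z:[57/2,61/2] -> miss, prune
    N20 x:[79/3,83/3] y:[27,55/2] z:[47/2,49/2] -> miss, prune
    N21 x:[65/3,68/3] y:[21,45/2] z:[69/2,73/2] -> miss, prune
    N28 x:[26,29] y:[37/2,45/2] z:[71/2,77/2] -> miss, prune
  N23 x:[64/3,29] y:[26,71/2] z:[33,77/2] -> miss, prune

order=[0, 10, 1, 4, 17, 26, 11, 6, 12, 16, 24, 15, 2, 20, 21, 28, 23]  |boxes|=17  |leaves|=1  hit=P17

== RESULT ==
17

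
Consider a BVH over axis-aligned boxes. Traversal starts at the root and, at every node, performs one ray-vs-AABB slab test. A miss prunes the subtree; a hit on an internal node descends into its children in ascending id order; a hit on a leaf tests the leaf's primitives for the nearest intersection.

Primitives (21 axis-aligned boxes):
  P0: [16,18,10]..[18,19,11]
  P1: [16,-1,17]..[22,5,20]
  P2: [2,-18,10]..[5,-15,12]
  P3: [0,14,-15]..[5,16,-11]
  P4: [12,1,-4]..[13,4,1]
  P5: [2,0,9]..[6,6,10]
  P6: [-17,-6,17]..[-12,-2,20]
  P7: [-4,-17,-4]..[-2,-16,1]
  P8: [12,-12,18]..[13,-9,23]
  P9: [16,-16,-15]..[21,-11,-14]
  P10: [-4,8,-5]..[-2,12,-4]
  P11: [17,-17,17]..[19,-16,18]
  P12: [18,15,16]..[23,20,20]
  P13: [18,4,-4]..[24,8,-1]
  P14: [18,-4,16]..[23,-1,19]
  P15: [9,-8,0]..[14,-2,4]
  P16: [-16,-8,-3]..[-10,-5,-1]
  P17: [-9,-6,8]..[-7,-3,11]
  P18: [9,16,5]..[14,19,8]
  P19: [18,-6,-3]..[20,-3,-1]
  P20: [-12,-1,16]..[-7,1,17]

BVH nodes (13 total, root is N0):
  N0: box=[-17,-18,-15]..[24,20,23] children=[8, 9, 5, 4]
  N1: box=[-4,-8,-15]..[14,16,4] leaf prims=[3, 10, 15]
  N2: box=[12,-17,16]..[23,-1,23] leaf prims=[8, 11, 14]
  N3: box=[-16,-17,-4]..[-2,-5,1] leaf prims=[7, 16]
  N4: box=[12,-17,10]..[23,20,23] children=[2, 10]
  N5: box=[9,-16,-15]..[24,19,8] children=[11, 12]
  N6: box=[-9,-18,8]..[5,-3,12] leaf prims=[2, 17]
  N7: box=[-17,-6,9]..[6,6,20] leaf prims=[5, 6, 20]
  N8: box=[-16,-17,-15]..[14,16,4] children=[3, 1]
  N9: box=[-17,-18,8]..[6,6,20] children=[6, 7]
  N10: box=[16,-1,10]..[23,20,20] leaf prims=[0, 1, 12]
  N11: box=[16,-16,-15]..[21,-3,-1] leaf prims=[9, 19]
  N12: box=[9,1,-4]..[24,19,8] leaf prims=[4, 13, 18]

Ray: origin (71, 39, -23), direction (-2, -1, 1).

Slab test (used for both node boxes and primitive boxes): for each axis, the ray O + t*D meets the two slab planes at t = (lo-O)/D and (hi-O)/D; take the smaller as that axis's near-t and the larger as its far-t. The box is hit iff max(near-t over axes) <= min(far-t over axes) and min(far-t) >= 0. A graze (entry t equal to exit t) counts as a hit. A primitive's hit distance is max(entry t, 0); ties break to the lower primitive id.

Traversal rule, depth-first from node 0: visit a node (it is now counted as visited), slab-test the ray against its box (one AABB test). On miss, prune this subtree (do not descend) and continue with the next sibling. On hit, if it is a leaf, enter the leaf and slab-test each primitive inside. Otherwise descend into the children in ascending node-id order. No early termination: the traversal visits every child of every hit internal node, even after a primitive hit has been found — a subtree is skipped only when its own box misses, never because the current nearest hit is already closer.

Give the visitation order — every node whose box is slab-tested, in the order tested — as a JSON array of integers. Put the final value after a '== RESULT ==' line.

Trace the traversal:
N0 x:[47/2,44] y:[19,57] z:[8,46] -> hit [47/2,44], descend [4, 5, 8, 9]
  N4 x:[24,59/2] y:[19,56] z:[33,46] -> miss, prune
  N5 x:[47/2,31] y:[20,55] z:[8,31] -> hit [47/2,31], descend [11, 12]
    N11 x:[25,55/2] y:[42,55] z:[8,22] -> miss, prune
    N12 x:[47/2,31] y:[20,38] z:[19,31] -> hit [47/2,31] leaf, test {P4(miss), P13(miss), P18(miss)}
  N8 x:[57/2,87/2] y:[23,56] z:[8,27] -> miss, prune
  N9 x:[65/2,44] y:[33,57] z:[31,43] -> hit [33,43], descend [6, 7]
    N6 x:[33,40] y:[42,57] z:[31,35] -> miss, prune
    N7 x:[65/2,44] y:[33,45] z:[32,43] -> hit [33,43] leaf, test {P5@t=33, P6@t=83/2, P20@t=39}

9 AABB tests over nodes [0, 4, 5, 11, 12, 8, 9, 6, 7]; 2 leaves entered; closest P5.

== RESULT ==
[0, 4, 5, 11, 12, 8, 9, 6, 7]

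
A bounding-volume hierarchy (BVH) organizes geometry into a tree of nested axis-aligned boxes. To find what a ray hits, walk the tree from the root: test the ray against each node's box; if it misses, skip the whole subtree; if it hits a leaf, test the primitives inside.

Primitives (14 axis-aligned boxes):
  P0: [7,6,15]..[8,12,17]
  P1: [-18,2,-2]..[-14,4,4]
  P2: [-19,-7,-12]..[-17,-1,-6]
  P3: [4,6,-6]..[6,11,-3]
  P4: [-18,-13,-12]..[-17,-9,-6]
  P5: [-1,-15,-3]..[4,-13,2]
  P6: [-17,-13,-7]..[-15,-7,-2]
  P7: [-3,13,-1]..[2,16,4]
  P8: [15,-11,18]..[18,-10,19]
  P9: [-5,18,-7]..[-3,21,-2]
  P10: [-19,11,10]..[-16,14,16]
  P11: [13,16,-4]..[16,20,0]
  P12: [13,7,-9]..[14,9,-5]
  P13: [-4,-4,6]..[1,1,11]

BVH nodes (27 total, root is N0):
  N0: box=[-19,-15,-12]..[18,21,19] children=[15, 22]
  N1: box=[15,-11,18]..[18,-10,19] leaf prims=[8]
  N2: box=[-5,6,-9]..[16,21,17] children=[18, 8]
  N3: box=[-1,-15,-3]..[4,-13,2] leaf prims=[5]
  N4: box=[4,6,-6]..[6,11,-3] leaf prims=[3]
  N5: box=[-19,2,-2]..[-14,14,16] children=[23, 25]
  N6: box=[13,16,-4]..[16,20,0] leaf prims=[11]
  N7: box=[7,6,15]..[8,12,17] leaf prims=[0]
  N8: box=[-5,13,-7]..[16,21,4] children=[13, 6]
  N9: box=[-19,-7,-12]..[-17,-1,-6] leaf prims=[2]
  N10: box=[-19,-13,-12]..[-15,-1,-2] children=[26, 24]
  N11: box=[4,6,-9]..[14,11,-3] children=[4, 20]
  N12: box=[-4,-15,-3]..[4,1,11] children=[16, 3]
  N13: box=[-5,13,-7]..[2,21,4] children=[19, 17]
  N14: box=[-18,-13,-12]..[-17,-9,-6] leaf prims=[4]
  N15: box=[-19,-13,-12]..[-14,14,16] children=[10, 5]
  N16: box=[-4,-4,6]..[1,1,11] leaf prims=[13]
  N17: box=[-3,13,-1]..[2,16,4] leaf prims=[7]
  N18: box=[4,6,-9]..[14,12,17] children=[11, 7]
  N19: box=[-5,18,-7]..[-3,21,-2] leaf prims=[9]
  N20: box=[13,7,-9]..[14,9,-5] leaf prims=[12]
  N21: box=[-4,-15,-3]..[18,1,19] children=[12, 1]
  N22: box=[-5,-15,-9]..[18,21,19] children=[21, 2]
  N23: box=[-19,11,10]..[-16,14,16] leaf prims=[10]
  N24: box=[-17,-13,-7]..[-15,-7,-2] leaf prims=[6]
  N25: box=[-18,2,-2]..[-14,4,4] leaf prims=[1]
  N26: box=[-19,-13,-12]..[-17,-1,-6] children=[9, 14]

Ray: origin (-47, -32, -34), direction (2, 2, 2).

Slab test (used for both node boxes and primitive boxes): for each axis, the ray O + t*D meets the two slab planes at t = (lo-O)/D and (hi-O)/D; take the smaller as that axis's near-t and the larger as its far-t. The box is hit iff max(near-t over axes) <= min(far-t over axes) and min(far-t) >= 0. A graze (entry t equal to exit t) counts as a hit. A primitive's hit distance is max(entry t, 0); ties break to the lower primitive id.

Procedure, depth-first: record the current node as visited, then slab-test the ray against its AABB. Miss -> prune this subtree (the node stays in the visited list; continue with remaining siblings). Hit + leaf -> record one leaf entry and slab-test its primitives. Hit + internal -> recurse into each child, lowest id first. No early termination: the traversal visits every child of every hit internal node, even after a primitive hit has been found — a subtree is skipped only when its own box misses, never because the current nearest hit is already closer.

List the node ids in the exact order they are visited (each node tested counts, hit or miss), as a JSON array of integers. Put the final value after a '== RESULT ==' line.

Traverse from the root:
N0 x:[14,65/2] y:[17/2,53/2] z:[11,53/2] -> hit [14,53/2], descend [15, 22]
  N15 x:[14,33/2] y:[19/2,23] z:[11,25] -> hit [14,33/2], descend [5, 10]
    N5 x:[14,33/2] y:[17,23] z:[16,25] -> miss, prune
    N10 x:[14,16] y:[19/2,31/2] z:[11,16] -> hit [14,31/2], descend [24, 26]
      N24 x:[15,16] y:[19/2,25/2] z:[27/2,16] -> miss, prune
      N26 x:[14,15] y:[19/2,31/2] z:[11,14] -> hit [14,14], descend [9, 14]
        N9 x:[14,15] y:[25/2,31/2] z:[11,14] -> hit [14,14] leaf, test {P2@t=14}
        N14 x:[29/2,15] y:[19/2,23/2] z:[11,14] -> miss, prune
  N22 x:[21,65/2] y:[17/2,53/2] z:[25/2,53/2] -> hit [21,53/2], descend [2, 21]
    N2 x:[21,63/2] y:[19,53/2] z:[25/2,51/2] -> hit [21,51/2], descend [8, 18]
      N8 x:[21,63/2] y:[45/2,53/2] z:[27/2,19] -> miss, prune
      N18 x:[51/2,61/2] y:[19,22] z:[25/2,51/2] -> miss, prune
    N21 x:[43/2,65/2] y:[17/2,33/2] z:[31/2,53/2] -> miss, prune

13 AABB tests over nodes [0, 15, 5, 10, 24, 26, 9, 14, 22, 2, 8, 18, 21]; 1 leaf entered; closest P2.

== RESULT ==
[0, 15, 5, 10, 24, 26, 9, 14, 22, 2, 8, 18, 21]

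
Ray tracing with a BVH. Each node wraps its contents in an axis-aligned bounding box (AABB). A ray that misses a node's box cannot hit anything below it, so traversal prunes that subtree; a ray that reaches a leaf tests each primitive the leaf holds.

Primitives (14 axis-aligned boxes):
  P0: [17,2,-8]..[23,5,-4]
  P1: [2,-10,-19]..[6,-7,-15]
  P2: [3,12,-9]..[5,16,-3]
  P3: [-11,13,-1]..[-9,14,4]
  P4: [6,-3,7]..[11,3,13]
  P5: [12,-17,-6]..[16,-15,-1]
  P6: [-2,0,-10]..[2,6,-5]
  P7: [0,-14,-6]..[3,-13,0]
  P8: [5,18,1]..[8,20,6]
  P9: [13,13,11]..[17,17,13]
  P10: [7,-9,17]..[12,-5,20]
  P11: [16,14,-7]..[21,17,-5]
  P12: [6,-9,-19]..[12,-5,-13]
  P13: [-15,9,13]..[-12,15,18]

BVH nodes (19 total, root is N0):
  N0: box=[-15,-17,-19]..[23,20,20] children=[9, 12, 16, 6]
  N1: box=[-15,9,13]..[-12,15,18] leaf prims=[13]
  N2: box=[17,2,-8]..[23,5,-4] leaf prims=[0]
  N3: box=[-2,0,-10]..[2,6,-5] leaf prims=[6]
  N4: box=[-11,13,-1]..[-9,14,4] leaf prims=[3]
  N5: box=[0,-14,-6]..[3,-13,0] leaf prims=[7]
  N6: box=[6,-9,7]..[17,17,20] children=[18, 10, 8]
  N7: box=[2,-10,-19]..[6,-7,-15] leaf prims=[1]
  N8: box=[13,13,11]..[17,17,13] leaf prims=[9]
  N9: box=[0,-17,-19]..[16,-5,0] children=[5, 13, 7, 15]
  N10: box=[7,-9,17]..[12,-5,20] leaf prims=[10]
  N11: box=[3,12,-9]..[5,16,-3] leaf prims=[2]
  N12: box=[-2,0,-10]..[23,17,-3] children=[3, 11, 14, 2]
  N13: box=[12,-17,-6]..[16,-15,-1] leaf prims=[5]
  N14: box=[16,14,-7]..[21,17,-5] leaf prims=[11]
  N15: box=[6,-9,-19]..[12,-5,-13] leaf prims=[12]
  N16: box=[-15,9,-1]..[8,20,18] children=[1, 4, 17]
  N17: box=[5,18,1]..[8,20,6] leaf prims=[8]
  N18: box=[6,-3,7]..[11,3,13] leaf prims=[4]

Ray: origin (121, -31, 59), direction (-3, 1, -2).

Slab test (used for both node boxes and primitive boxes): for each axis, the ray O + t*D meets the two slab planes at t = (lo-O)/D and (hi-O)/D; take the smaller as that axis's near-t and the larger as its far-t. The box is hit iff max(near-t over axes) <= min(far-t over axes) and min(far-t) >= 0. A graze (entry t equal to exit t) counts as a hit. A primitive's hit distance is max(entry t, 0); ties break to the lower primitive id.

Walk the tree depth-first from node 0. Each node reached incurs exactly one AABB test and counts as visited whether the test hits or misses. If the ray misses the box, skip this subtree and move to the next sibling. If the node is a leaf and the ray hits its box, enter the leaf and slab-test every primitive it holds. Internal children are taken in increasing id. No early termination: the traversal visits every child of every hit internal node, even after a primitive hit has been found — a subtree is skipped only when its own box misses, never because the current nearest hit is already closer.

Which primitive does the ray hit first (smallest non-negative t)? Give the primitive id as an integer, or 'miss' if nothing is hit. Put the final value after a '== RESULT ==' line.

Trace the traversal:
N0 x:[98/3,136/3] y:[14,51] z:[39/2,39] -> hit [98/3,39], descend [6, 9, 12, 16]
  N6 x:[104/3,115/3] y:[22,48] z:[39/2,26] -> miss, prune
  N9 x:[35,121/3] y:[14,26] z:[59/2,39] -> miss, prune
  N12 x:[98/3,41] y:[31,48] z:[31,69/2] -> hit [98/3,69/2], descend [2, 3, 11, 14]
    N2 x:[98/3,104/3] y:[33,36] z:[63/2,67/2] -> hit [33,67/2] leaf, test {P0@t=33}
    N3 x:[119/3,41] y:[31,37] z:[32,69/2] -> miss, prune
    N11 x:[116/3,118/3] y:[43,47] z:[31,34] -> miss, prune
    N14 x:[100/3,35] y:[45,48] z:[32,33] -> miss, prune
  N16 x:[113/3,136/3] y:[40,51] z:[41/2,30] -> miss, prune

9 AABB tests over nodes [0, 6, 9, 12, 2, 3, 11, 14, 16]; 1 leaf entered; closest P0.

== RESULT ==
0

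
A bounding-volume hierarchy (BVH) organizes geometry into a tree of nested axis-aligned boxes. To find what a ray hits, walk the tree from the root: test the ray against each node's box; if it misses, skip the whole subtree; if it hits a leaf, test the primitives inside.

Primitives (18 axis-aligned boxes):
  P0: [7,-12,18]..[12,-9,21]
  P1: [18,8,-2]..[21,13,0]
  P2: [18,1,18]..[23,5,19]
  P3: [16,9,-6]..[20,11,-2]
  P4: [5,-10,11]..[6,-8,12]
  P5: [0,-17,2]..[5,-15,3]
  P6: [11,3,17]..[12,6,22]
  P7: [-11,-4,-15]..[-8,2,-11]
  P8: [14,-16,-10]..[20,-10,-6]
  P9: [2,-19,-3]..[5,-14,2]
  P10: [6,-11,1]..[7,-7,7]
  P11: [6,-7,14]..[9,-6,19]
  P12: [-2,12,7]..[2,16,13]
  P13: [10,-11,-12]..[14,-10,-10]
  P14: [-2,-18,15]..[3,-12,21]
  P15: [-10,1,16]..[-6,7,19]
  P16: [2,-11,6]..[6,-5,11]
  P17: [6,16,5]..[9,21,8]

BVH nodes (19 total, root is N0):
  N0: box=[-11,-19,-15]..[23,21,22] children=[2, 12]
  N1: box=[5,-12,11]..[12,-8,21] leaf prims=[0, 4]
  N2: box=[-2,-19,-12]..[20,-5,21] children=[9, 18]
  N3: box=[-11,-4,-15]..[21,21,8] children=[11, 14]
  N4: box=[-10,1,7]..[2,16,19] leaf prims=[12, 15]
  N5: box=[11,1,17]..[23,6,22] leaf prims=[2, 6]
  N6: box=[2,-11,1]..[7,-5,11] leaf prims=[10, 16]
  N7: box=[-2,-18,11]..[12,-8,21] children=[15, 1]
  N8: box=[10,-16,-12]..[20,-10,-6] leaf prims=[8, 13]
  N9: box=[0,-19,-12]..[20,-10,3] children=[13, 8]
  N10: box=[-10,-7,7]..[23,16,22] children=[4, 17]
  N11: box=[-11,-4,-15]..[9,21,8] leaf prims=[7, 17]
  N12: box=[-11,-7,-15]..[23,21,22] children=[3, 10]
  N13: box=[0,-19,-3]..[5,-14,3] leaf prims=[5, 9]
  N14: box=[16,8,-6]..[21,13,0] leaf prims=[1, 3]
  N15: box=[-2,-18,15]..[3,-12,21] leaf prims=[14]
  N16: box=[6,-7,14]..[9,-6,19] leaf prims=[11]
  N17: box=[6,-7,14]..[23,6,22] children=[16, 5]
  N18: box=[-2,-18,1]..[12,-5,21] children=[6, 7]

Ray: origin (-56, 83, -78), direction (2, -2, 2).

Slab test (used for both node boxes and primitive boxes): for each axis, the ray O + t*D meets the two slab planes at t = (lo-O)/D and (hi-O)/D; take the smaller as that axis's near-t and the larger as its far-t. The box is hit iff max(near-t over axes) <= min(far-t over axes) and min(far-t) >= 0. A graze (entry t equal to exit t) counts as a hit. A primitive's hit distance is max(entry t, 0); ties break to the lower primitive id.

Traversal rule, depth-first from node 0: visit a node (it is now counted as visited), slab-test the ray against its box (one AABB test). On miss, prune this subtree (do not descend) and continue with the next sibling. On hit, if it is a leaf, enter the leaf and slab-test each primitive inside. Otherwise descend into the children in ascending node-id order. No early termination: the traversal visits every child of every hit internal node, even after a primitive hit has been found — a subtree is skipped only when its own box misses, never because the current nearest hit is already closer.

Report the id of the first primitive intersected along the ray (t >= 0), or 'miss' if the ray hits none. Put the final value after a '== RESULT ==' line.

Traverse from the root:
N0 x:[45/2,79/2] y:[31,51] z:[63/2,50] -> hit [63/2,79/2], descend [2, 12]
  N2 x:[27,38] y:[44,51] z:[33,99/2] -> miss, prune
  N12 x:[45/2,79/2] y:[31,45] z:[63/2,50] -> hit [63/2,79/2], descend [3, 10]
    N3 x:[45/2,77/2] y:[31,87/2] z:[63/2,43] -> hit [63/2,77/2], descend [11, 14]
      N11 x:[45/2,65/2] y:[31,87/2] z:[63/2,43] -> hit [63/2,65/2] leaf, test {P7(miss), P17(miss)}
      N14 x:[36,77/2] y:[35,75/2] z:[36,39] -> hit [36,75/2] leaf, test {P1(miss), P3@t=36}
    N10 x:[23,79/2] y:[67/2,45] z:[85/2,50] -> miss, prune

Visited [0, 2, 12, 3, 11, 14, 10]. Tests: 7 box, 2 leaf. Nearest: P3.

== RESULT ==
3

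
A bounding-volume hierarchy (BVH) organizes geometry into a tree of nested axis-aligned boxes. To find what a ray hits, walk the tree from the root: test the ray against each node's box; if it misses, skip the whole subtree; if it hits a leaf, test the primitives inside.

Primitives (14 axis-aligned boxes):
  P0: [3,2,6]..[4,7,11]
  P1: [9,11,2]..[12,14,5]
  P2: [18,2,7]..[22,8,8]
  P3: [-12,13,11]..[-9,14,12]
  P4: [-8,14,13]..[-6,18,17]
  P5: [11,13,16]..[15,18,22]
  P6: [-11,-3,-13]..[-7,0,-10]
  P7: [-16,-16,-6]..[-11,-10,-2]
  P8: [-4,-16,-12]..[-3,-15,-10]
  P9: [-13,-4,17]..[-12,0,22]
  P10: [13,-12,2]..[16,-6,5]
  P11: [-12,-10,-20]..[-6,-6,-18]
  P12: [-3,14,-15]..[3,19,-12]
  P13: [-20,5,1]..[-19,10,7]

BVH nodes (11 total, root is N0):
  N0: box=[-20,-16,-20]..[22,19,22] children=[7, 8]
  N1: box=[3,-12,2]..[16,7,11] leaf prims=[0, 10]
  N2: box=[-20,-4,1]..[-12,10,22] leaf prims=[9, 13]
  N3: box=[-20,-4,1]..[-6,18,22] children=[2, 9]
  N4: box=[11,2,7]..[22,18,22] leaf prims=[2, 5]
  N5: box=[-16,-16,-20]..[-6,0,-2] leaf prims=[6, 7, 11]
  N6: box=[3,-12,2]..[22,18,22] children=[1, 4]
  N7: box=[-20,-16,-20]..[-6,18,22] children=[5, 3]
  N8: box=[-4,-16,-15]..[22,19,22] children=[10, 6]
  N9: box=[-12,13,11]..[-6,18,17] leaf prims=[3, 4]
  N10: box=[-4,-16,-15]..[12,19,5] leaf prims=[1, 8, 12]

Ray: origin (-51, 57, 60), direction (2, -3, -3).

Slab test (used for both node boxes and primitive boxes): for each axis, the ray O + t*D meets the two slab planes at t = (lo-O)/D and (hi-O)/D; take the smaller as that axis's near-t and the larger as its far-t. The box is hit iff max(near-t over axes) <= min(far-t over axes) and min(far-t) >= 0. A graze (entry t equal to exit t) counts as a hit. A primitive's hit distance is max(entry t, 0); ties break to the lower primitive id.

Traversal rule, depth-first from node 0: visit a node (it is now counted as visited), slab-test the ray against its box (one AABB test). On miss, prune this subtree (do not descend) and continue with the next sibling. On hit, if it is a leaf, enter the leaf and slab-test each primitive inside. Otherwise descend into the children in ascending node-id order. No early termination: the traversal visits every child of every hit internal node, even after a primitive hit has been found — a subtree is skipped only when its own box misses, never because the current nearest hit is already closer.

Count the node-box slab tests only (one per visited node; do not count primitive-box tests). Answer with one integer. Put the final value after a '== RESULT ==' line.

Trace the traversal:
N0 x:[31/2,73/2] y:[38/3,73/3] z:[38/3,80/3] -> hit [31/2,73/3], descend [7, 8]
  N7 x:[31/2,45/2] y:[13,73/3] z:[38/3,80/3] -> hit [31/2,45/2], descend [3, 5]
    N3 x:[31/2,45/2] y:[13,61/3] z:[38/3,59/3] -> hit [31/2,59/3], descend [2, 9]
      N2 x:[31/2,39/2] y:[47/3,61/3] z:[38/3,59/3] -> hit [47/3,39/2] leaf, test {P9(miss), P13(miss)}
      N9 x:[39/2,45/2] y:[13,44/3] z:[43/3,49/3] -> miss, prune
    N5 x:[35/2,45/2] y:[19,73/3] z:[62/3,80/3] -> hit [62/3,45/2] leaf, test {P6(miss), P7(miss), P11(miss)}
  N8 x:[47/2,73/2] y:[38/3,73/3] z:[38/3,25] -> hit [47/2,73/3], descend [6, 10]
    N6 x:[27,73/2] y:[13,23] z:[38/3,58/3] -> miss, prune
    N10 x:[47/2,63/2] y:[38/3,73/3] z:[55/3,25] -> hit [47/2,73/3] leaf, test {P1(miss), P8@t=24, P12(miss)}

Visited [0, 7, 3, 2, 9, 5, 8, 6, 10]. Tests: 9 box, 3 leaf. Nearest: P8.

== RESULT ==
9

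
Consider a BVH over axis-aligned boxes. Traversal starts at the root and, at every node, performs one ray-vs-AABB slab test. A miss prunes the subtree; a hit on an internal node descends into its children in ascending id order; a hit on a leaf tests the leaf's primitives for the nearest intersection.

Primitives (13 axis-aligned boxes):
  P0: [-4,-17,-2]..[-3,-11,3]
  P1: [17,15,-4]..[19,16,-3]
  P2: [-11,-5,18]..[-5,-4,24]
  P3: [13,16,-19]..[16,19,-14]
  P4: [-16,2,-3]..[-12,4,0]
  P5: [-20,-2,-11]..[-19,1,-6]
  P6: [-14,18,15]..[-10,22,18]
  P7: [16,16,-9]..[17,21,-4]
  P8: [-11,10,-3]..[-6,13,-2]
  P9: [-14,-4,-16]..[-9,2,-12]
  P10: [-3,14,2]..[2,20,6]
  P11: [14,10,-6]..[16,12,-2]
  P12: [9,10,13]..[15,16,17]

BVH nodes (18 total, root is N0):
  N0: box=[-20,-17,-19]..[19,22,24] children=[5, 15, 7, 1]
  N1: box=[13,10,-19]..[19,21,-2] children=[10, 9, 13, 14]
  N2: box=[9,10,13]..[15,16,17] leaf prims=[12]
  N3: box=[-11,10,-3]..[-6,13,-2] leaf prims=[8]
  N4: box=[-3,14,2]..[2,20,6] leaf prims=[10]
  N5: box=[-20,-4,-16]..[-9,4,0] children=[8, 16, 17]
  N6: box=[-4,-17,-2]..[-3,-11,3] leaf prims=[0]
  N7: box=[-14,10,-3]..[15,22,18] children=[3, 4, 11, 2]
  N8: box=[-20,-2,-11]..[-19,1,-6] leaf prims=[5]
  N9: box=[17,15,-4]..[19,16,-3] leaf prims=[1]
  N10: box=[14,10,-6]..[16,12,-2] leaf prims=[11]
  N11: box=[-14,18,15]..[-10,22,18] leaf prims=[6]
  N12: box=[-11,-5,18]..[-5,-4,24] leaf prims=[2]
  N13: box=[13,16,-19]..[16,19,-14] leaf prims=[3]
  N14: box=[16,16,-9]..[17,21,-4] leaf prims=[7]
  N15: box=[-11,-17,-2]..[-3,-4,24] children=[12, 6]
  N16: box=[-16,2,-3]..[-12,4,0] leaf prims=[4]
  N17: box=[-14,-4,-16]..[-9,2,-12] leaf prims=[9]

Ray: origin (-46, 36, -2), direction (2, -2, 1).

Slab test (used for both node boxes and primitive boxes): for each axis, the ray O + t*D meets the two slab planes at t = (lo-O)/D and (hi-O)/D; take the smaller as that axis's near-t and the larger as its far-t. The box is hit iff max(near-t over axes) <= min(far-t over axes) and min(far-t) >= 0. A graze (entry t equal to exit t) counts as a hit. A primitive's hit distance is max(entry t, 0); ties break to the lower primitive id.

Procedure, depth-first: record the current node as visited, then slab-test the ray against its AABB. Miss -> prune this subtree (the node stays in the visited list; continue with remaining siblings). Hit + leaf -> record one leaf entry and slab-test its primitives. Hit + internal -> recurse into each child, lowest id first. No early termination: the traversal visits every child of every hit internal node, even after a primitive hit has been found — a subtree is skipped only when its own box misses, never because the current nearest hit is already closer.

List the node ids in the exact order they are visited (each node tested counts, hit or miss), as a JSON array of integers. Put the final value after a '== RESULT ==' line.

Trace the traversal:
N0 x:[13,65/2] y:[7,53/2] z:[-17,26] -> hit [13,26], descend [1, 5, 7, 15]
  N1 x:[59/2,65/2] y:[15/2,13] z:[-17,0] -> miss, prune
  N5 x:[13,37/2] y:[16,20] z:[-14,2] -> miss, prune
  N7 x:[16,61/2] y:[7,13] z:[-1,20] -> miss, prune
  N15 x:[35/2,43/2] y:[20,53/2] z:[0,26] -> hit [20,43/2], descend [6, 12]
    N6 x:[21,43/2] y:[47/2,53/2] z:[0,5] -> miss, prune
    N12 x:[35/2,41/2] y:[20,41/2] z:[20,26] -> hit [20,41/2] leaf, test {P2@t=20}

order=[0, 1, 5, 7, 15, 6, 12]  |boxes|=7  |leaves|=1  hit=P2

== RESULT ==
[0, 1, 5, 7, 15, 6, 12]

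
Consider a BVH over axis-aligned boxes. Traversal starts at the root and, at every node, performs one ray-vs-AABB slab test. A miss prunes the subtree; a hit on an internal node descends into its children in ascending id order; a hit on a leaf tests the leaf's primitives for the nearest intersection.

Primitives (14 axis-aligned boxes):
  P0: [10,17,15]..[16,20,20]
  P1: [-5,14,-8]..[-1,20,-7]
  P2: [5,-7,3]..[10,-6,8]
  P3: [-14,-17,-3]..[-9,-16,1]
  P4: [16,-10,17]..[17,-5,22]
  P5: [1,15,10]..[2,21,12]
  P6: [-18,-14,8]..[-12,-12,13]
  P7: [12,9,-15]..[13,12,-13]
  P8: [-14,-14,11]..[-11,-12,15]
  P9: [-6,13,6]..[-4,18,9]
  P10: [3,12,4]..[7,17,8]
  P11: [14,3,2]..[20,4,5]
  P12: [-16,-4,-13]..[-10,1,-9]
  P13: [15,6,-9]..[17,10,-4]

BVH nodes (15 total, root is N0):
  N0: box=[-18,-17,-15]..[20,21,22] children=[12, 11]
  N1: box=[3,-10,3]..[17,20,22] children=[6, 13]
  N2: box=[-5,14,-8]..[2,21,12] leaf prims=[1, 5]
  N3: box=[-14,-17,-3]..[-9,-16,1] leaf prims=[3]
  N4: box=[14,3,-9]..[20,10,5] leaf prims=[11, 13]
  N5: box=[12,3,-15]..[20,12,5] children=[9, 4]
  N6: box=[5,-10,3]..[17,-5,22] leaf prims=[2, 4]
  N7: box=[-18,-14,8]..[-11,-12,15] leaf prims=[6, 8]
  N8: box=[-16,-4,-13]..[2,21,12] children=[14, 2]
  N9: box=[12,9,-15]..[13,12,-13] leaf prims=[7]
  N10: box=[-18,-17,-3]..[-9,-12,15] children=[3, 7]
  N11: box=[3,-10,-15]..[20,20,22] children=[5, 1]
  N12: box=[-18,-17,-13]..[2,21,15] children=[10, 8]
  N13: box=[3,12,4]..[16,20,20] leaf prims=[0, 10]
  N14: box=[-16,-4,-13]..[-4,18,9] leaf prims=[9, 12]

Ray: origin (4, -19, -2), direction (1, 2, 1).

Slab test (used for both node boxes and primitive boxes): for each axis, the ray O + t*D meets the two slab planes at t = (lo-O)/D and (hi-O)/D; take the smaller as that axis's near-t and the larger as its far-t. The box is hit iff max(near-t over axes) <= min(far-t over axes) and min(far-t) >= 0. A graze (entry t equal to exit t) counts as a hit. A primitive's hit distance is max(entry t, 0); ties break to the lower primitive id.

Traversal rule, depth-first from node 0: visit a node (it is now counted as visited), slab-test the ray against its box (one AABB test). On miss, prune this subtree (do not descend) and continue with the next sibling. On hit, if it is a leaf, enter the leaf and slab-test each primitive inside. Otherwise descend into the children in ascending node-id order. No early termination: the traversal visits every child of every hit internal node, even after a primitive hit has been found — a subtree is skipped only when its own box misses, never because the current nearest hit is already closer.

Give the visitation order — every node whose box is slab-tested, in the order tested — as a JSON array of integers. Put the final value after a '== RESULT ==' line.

Traverse from the root:
N0 x:[-22,16] y:[1,20] z:[-13,24] -> hit [1,16], descend [11, 12]
  N11 x:[-1,16] y:[9/2,39/2] z:[-13,24] -> hit [9/2,16], descend [1, 5]
    N1 x:[-1,13] y:[9/2,39/2] z:[5,24] -> hit [5,13], descend [6, 13]
      N6 x:[1,13] y:[9/2,7] z:[5,24] -> hit [5,7] leaf, test {P2@t=6, P4(miss)}
      N13 x:[-1,12] y:[31/2,39/2] z:[6,22] -> miss, prune
    N5 x:[8,16] y:[11,31/2] z:[-13,7] -> miss, prune
  N12 x:[-22,-2] y:[1,20] z:[-11,17] -> miss, prune

Summary -> nodes [0, 11, 1, 6, 13, 5, 12]; box-tests=7; leaf-entries=1; first=P2

== RESULT ==
[0, 11, 1, 6, 13, 5, 12]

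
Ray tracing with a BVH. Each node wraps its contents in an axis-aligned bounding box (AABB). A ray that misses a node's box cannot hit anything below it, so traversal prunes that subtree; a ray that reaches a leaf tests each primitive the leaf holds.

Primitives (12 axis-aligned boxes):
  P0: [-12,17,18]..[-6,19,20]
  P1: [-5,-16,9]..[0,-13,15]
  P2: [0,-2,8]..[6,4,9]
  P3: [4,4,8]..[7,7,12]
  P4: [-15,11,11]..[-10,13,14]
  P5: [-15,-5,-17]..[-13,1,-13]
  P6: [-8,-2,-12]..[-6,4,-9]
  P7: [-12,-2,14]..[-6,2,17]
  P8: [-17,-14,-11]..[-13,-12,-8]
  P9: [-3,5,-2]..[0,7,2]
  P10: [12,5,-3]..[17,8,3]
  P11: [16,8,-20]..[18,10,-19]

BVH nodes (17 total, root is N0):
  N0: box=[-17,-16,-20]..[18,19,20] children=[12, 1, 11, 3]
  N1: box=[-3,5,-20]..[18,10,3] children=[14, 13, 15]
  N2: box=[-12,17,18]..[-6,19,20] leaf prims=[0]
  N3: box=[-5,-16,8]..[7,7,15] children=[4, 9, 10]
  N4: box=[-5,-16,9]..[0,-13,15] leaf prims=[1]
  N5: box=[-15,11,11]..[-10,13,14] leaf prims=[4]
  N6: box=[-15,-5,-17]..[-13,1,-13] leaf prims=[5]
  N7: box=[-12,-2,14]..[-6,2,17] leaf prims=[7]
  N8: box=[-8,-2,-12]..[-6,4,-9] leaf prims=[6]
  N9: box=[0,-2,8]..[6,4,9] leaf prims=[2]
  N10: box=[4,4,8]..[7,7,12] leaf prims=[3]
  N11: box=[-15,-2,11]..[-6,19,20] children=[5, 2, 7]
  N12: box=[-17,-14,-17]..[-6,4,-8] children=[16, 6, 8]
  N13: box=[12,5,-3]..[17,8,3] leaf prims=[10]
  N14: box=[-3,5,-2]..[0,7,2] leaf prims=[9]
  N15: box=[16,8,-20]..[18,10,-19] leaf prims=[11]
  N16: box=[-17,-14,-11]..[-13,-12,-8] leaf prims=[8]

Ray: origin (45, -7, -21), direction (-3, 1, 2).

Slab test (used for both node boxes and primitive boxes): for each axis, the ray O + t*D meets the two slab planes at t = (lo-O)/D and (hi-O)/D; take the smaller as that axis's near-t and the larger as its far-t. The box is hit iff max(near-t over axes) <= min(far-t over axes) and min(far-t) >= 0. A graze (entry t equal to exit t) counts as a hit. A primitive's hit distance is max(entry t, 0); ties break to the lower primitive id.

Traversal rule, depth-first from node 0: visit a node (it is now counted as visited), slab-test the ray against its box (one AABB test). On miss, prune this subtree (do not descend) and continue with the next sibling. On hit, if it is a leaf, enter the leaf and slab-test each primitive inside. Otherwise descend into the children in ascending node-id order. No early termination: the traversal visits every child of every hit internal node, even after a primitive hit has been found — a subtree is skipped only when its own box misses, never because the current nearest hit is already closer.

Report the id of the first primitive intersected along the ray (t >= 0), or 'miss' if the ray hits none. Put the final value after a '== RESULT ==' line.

Trace the traversal:
N0 x:[9,62/3] y:[-9,26] z:[1/2,41/2] -> hit [9,41/2], descend [1, 3, 11, 12]
  N1 x:[9,16] y:[12,17] z:[1/2,12] -> hit [12,12], descend [13, 14, 15]
    N13 x:[28/3,11] y:[12,15] z:[9,12] -> miss, prune
    N14 x:[15,16] y:[12,14] z:[19/2,23/2] -> miss, prune
    N15 x:[9,29/3] y:[15,17] z:[1/2,1] -> miss, prune
  N3 x:[38/3,50/3] y:[-9,14] z:[29/2,18] -> miss, prune
  N11 x:[17,20] y:[5,26] z:[16,41/2] -> hit [17,20], descend [2, 5, 7]
    N2 x:[17,19] y:[24,26] z:[39/2,41/2] -> miss, prune
    N5 x:[55/3,20] y:[18,20] z:[16,35/2] -> miss, prune
    N7 x:[17,19] y:[5,9] z:[35/2,19] -> miss, prune
  N12 x:[17,62/3] y:[-7,11] z:[2,13/2] -> miss, prune

Visited [0, 1, 13, 14, 15, 3, 11, 2, 5, 7, 12]. Tests: 11 box, 0 leaf. Nearest: miss.

== RESULT ==
miss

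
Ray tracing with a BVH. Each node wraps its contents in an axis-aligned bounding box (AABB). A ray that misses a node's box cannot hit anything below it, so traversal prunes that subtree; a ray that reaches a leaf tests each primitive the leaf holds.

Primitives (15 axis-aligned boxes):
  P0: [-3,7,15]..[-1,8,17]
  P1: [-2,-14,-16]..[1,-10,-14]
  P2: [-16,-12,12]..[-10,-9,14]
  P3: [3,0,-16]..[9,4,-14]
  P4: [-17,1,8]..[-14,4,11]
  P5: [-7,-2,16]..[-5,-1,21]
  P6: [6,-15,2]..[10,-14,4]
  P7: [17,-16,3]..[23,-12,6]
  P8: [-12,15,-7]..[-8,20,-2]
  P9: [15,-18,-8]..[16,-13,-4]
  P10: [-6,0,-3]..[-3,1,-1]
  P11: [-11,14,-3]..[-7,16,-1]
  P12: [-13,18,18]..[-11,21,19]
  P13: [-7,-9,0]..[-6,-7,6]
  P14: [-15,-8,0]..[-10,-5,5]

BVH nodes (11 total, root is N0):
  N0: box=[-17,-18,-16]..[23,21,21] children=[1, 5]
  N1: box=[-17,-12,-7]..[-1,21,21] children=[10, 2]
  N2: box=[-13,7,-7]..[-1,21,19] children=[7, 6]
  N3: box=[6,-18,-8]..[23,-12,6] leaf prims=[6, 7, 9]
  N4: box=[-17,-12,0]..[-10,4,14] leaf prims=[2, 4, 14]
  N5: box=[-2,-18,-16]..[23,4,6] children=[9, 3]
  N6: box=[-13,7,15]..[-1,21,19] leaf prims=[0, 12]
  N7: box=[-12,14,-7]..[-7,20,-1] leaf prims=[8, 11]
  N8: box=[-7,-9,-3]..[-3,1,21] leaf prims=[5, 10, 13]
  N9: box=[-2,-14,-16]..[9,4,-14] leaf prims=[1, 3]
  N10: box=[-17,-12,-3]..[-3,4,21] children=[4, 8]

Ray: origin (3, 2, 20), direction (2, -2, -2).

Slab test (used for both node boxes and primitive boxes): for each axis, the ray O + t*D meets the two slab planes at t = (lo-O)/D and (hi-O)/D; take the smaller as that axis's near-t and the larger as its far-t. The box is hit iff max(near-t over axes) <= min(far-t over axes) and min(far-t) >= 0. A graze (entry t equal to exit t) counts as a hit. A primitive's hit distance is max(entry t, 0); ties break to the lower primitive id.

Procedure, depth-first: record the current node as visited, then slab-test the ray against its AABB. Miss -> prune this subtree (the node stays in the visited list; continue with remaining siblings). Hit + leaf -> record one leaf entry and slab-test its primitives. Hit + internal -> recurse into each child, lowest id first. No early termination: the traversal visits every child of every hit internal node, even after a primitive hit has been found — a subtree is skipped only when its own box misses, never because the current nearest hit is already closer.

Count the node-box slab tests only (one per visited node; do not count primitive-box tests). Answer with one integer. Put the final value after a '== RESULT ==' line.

Walk:
N0 x:[-10,10] y:[-19/2,10] z:[-1/2,18] -> hit [-1/2,10], descend [1, 5]
  N1 x:[-10,-2] y:[-19/2,7] z:[-1/2,27/2] -> miss, prune
  N5 x:[-5/2,10] y:[-1,10] z:[7,18] -> hit [7,10], descend [3, 9]
    N3 x:[3/2,10] y:[7,10] z:[7,14] -> hit [7,10] leaf, test {P6(miss), P7@t=7, P9(miss)}
    N9 x:[-5/2,3] y:[-1,8] z:[17,18] -> miss, prune

order=[0, 1, 5, 3, 9]  |boxes|=5  |leaves|=1  hit=P7

== RESULT ==
5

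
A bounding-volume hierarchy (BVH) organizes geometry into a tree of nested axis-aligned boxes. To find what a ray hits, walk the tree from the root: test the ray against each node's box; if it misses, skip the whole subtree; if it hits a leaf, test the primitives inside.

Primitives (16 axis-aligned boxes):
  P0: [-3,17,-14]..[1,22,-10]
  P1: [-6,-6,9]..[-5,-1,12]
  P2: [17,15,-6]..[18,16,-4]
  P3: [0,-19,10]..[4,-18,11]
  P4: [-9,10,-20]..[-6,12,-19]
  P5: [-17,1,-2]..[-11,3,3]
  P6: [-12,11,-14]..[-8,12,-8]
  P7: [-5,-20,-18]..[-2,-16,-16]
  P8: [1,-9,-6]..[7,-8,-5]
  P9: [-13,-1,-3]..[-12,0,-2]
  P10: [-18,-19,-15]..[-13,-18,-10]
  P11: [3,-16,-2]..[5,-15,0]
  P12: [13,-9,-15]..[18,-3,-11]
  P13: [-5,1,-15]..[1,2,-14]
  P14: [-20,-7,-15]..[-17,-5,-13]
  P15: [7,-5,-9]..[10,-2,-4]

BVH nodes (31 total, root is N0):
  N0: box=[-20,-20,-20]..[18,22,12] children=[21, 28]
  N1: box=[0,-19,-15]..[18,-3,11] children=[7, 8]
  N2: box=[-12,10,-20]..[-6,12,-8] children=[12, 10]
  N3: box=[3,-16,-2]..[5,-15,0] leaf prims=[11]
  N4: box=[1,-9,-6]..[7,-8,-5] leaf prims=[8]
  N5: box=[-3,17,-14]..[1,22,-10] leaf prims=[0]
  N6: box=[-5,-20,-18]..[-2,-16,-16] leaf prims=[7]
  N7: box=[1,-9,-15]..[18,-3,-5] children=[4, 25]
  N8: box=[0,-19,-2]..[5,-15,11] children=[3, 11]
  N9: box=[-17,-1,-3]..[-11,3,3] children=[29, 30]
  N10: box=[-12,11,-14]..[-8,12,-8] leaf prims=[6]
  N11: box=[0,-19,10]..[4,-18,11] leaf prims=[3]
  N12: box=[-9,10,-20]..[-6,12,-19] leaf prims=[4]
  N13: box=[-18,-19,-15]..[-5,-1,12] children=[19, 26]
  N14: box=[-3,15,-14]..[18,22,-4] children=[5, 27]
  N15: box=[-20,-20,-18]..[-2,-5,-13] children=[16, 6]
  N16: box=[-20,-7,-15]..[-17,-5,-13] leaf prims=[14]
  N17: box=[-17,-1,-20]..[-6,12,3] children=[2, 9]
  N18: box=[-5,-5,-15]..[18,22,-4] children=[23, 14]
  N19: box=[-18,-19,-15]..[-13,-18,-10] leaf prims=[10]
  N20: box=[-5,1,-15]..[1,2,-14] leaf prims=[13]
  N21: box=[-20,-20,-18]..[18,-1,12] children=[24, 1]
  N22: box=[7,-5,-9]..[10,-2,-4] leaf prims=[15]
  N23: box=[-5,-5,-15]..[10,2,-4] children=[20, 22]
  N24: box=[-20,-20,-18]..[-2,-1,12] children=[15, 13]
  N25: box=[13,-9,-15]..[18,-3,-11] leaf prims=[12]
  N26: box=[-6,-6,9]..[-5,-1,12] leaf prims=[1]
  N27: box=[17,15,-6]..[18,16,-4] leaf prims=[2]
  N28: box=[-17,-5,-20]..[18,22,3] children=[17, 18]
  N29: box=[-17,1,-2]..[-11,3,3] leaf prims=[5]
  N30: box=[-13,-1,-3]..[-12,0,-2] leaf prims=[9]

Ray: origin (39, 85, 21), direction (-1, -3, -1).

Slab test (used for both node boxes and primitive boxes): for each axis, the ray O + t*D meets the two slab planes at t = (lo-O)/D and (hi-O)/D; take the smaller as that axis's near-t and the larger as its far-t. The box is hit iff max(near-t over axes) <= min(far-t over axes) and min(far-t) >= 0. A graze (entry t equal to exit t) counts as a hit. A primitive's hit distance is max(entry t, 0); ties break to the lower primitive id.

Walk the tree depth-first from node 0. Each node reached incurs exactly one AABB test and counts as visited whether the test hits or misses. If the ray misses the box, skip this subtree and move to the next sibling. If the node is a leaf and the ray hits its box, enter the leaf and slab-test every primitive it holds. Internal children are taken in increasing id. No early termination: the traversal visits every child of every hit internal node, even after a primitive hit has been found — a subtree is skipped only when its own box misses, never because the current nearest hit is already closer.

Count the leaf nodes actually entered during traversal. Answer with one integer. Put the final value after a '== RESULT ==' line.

Trace the traversal:
N0 x:[21,59] y:[21,35] z:[9,41] -> hit [21,35], descend [21, 28]
  N21 x:[21,59] y:[86/3,35] z:[9,39] -> hit [86/3,35], descend [1, 24]
    N1 x:[21,39] y:[88/3,104/3] z:[10,36] -> hit [88/3,104/3], descend [7, 8]
      N7 x:[21,38] y:[88/3,94/3] z:[26,36] -> hit [88/3,94/3], descend [4, 25]
        N4 x:[32,38] y:[31,94/3] z:[26,27] -> miss, prune
        N25 x:[21,26] y:[88/3,94/3] z:[32,36] -> miss, prune
      N8 x:[34,39] y:[100/3,104/3] z:[10,23] -> miss, prune
    N24 x:[41,59] y:[86/3,35] z:[9,39] -> miss, prune
  N28 x:[21,56] y:[21,30] z:[18,41] -> hit [21,30], descend [17, 18]
    N17 x:[45,56] y:[73/3,86/3] z:[18,41] -> miss, prune
    N18 x:[21,44] y:[21,30] z:[25,36] -> hit [25,30], descend [14, 23]
      N14 x:[21,42] y:[21,70/3] z:[25,35] -> miss, prune
      N23 x:[29,44] y:[83/3,30] z:[25,36] -> hit [29,30], descend [20, 22]
        N20 x:[38,44] y:[83/3,28] z:[35,36] -> miss, prune
        N22 x:[29,32] y:[29,30] z:[25,30] -> hit [29,30] leaf, test {P15@t=29}

Summary -> nodes [0, 21, 1, 7, 4, 25, 8, 24, 28, 17, 18, 14, 23, 20, 22]; box-tests=15; leaf-entries=1; first=P15

== RESULT ==
1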